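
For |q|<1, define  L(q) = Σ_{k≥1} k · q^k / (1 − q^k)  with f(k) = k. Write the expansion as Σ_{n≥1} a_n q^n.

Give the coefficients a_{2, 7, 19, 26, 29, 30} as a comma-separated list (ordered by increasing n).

[q^2] f(2)=2,f(1)=1 ⇒ 3
d|7:{7,1}  Σf=7+1=8
q^19  k|19↦f(k): 19:19 1:1  a_19=20
d|26:{1,2,13,26}  Σf=1+2+13+26=42
[q^29] f(29)=29,f(1)=1 ⇒ 30
d|30:{30,15,10,6,5,3,2,1}  Σf=30+15+10+6+5+3+2+1=72

3, 8, 20, 42, 30, 72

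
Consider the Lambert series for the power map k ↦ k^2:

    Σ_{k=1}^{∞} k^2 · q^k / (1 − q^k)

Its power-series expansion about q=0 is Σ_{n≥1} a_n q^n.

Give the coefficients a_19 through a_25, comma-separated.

362, 546, 500, 610, 530, 850, 651

[q^19] f(19)=361,f(1)=1 ⇒ 362
n=20: 20·1 10·2 5·4 4·5 2·10 1·20  f→[400+100+25+16+4+1]=546
[q^21] f(1)=1,f(3)=9,f(7)=49,f(21)=441 ⇒ 500
q^22  k|22↦f(k): 1:1 2:4 11:121 22:484  a_22=610
[q^23] f(1)=1,f(23)=529 ⇒ 530
d|24:{24,12,8,6,4,3,2,1}  Σf=576+144+64+36+16+9+4+1=850
n=25: 25·1 5·5 1·25  f→[625+25+1]=651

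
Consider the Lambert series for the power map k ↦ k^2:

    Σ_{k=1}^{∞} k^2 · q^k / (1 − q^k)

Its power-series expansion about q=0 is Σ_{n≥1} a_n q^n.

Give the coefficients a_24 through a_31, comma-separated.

d|24:{1,2,3,4,6,8,12,24}  Σf=1+4+9+16+36+64+144+576=850
n=25: 1·25 5·5 25·1  f→[1+25+625]=651
n=26: 26·1 13·2 2·13 1·26  f→[676+169+4+1]=850
d|27:{27,9,3,1}  Σf=729+81+9+1=820
d|28:{1,2,4,7,14,28}  Σf=1+4+16+49+196+784=1050
d|29:{1,29}  Σf=1+841=842
n=30: 30·1 15·2 10·3 6·5 5·6 3·10 2·15 1·30  f→[900+225+100+36+25+9+4+1]=1300
n=31: 31·1 1·31  f→[961+1]=962

850, 651, 850, 820, 1050, 842, 1300, 962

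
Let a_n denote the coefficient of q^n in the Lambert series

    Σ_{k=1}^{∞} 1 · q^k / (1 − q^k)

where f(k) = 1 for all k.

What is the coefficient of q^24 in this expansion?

[q^24] f(1)=1,f(2)=1,f(3)=1,f(4)=1,f(6)=1,f(8)=1,f(12)=1,f(24)=1 ⇒ 8

a_24 = 8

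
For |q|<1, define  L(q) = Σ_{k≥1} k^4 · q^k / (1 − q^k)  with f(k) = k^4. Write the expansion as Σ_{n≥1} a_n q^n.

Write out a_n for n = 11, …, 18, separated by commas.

n=11: 11·1 1·11  f→[14641+1]=14642
n=12: 12·1 6·2 4·3 3·4 2·6 1·12  f→[20736+1296+256+81+16+1]=22386
n=13: 1·13 13·1  f→[1+28561]=28562
n=14: 1·14 2·7 7·2 14·1  f→[1+16+2401+38416]=40834
q^15  k|15↦f(k): 15:50625 5:625 3:81 1:1  a_15=51332
[q^16] f(1)=1,f(2)=16,f(4)=256,f(8)=4096,f(16)=65536 ⇒ 69905
n=17: 17·1 1·17  f→[83521+1]=83522
q^18  k|18↦f(k): 1:1 2:16 3:81 6:1296 9:6561 18:104976  a_18=112931

14642, 22386, 28562, 40834, 51332, 69905, 83522, 112931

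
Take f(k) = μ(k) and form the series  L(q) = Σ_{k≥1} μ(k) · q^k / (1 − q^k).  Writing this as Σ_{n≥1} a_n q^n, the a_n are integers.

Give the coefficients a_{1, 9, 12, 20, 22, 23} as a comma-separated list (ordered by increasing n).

1, 0, 0, 0, 0, 0

d|1:{1}  Σμ=1=1
n=9: 1·9 3·3 9·1  μ→[1+(-1)+0]=0
q^12  k|12↦μ(k): 12:0 6:1 4:0 3:-1 2:-1 1:1  a_12=0
d|20:{20,10,5,4,2,1}  Σμ=0+1+(-1)+0+(-1)+1=0
n=22: 22·1 11·2 2·11 1·22  μ→[1+(-1)+(-1)+1]=0
d|23:{1,23}  Σμ=1+(-1)=0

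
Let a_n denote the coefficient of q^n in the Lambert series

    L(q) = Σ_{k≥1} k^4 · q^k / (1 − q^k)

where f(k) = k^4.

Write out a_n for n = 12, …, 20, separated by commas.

22386, 28562, 40834, 51332, 69905, 83522, 112931, 130322, 170898

[q^12] f(12)=20736,f(6)=1296,f(4)=256,f(3)=81,f(2)=16,f(1)=1 ⇒ 22386
[q^13] f(13)=28561,f(1)=1 ⇒ 28562
q^14  k|14↦f(k): 1:1 2:16 7:2401 14:38416  a_14=40834
d|15:{15,5,3,1}  Σf=50625+625+81+1=51332
[q^16] f(16)=65536,f(8)=4096,f(4)=256,f(2)=16,f(1)=1 ⇒ 69905
q^17  k|17↦f(k): 1:1 17:83521  a_17=83522
[q^18] f(18)=104976,f(9)=6561,f(6)=1296,f(3)=81,f(2)=16,f(1)=1 ⇒ 112931
n=19: 1·19 19·1  f→[1+130321]=130322
d|20:{20,10,5,4,2,1}  Σf=160000+10000+625+256+16+1=170898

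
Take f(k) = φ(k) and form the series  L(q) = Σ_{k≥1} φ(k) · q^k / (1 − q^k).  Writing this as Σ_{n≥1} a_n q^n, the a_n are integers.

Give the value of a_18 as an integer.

[q^18] φ(18)=6,φ(9)=6,φ(6)=2,φ(3)=2,φ(2)=1,φ(1)=1 ⇒ 18

a_18 = 18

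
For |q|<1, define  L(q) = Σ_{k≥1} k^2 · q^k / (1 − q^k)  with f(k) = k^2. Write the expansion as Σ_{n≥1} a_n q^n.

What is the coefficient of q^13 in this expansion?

q^13  k|13↦f(k): 1:1 13:169  a_13=170

a_13 = 170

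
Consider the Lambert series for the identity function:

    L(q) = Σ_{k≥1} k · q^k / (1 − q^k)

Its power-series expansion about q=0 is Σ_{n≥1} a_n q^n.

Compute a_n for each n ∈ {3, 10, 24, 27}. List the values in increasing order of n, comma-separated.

n=3: 3·1 1·3  f→[3+1]=4
q^10  k|10↦f(k): 10:10 5:5 2:2 1:1  a_10=18
q^24  k|24↦f(k): 24:24 12:12 8:8 6:6 4:4 3:3 2:2 1:1  a_24=60
q^27  k|27↦f(k): 1:1 3:3 9:9 27:27  a_27=40

4, 18, 60, 40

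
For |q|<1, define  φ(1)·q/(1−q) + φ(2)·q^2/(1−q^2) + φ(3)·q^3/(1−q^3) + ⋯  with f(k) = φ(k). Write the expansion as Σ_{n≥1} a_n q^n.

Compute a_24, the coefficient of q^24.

d|24:{24,12,8,6,4,3,2,1}  Σφ=8+4+4+2+2+2+1+1=24

a_24 = 24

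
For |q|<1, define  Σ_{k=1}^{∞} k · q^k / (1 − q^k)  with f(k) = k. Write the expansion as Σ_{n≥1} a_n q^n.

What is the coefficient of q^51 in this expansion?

q^51  k|51↦f(k): 1:1 3:3 17:17 51:51  a_51=72

a_51 = 72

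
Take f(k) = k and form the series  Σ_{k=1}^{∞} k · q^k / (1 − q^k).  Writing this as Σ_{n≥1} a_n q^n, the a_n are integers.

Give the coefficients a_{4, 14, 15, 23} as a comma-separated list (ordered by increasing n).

q^4  k|4↦f(k): 4:4 2:2 1:1  a_4=7
d|14:{1,2,7,14}  Σf=1+2+7+14=24
[q^15] f(1)=1,f(3)=3,f(5)=5,f(15)=15 ⇒ 24
q^23  k|23↦f(k): 1:1 23:23  a_23=24

7, 24, 24, 24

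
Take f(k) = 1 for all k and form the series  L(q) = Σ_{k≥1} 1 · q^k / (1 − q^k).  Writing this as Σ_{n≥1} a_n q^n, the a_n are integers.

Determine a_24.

n=24: 1·24 2·12 3·8 4·6 6·4 8·3 12·2 24·1  f→[1+1+1+1+1+1+1+1]=8

a_24 = 8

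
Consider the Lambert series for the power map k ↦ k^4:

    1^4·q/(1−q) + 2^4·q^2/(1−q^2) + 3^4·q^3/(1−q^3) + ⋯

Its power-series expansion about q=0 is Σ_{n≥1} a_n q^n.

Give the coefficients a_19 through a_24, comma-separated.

130322, 170898, 196964, 248914, 279842, 358258

[q^19] f(19)=130321,f(1)=1 ⇒ 130322
n=20: 20·1 10·2 5·4 4·5 2·10 1·20  f→[160000+10000+625+256+16+1]=170898
[q^21] f(21)=194481,f(7)=2401,f(3)=81,f(1)=1 ⇒ 196964
[q^22] f(1)=1,f(2)=16,f(11)=14641,f(22)=234256 ⇒ 248914
n=23: 1·23 23·1  f→[1+279841]=279842
n=24: 24·1 12·2 8·3 6·4 4·6 3·8 2·12 1·24  f→[331776+20736+4096+1296+256+81+16+1]=358258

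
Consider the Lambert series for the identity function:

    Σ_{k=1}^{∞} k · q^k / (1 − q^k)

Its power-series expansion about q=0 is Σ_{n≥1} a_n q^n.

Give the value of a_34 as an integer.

d|34:{34,17,2,1}  Σf=34+17+2+1=54

a_34 = 54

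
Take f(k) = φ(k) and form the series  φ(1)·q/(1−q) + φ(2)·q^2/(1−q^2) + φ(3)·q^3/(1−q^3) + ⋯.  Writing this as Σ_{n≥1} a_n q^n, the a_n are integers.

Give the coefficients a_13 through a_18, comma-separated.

n=13: 1·13 13·1  φ→[1+12]=13
q^14  k|14↦φ(k): 14:6 7:6 2:1 1:1  a_14=14
d|15:{1,3,5,15}  Σφ=1+2+4+8=15
[q^16] φ(16)=8,φ(8)=4,φ(4)=2,φ(2)=1,φ(1)=1 ⇒ 16
[q^17] φ(1)=1,φ(17)=16 ⇒ 17
[q^18] φ(1)=1,φ(2)=1,φ(3)=2,φ(6)=2,φ(9)=6,φ(18)=6 ⇒ 18

13, 14, 15, 16, 17, 18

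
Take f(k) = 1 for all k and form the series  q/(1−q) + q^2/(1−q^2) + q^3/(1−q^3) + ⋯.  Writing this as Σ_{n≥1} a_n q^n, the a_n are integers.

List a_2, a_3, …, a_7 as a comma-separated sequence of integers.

2, 2, 3, 2, 4, 2

n=2: 2·1 1·2  f→[1+1]=2
n=3: 1·3 3·1  f→[1+1]=2
[q^4] f(1)=1,f(2)=1,f(4)=1 ⇒ 3
d|5:{1,5}  Σf=1+1=2
d|6:{1,2,3,6}  Σf=1+1+1+1=4
[q^7] f(1)=1,f(7)=1 ⇒ 2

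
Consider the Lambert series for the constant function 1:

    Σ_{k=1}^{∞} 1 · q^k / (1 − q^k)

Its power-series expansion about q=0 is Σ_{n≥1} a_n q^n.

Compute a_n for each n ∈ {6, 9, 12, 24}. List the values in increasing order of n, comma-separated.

4, 3, 6, 8

n=6: 6·1 3·2 2·3 1·6  f→[1+1+1+1]=4
[q^9] f(1)=1,f(3)=1,f(9)=1 ⇒ 3
q^12  k|12↦f(k): 12:1 6:1 4:1 3:1 2:1 1:1  a_12=6
n=24: 1·24 2·12 3·8 4·6 6·4 8·3 12·2 24·1  f→[1+1+1+1+1+1+1+1]=8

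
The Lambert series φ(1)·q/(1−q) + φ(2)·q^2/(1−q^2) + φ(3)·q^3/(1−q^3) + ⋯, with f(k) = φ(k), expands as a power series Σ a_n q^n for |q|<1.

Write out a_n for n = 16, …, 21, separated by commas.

d|16:{16,8,4,2,1}  Σφ=8+4+2+1+1=16
n=17: 1·17 17·1  φ→[1+16]=17
[q^18] φ(18)=6,φ(9)=6,φ(6)=2,φ(3)=2,φ(2)=1,φ(1)=1 ⇒ 18
n=19: 19·1 1·19  φ→[18+1]=19
n=20: 1·20 2·10 4·5 5·4 10·2 20·1  φ→[1+1+2+4+4+8]=20
[q^21] φ(21)=12,φ(7)=6,φ(3)=2,φ(1)=1 ⇒ 21

16, 17, 18, 19, 20, 21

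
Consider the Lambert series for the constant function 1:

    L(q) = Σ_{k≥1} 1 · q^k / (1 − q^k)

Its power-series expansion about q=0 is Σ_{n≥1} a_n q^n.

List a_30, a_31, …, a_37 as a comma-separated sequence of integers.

q^30  k|30↦f(k): 1:1 2:1 3:1 5:1 6:1 10:1 15:1 30:1  a_30=8
[q^31] f(1)=1,f(31)=1 ⇒ 2
q^32  k|32↦f(k): 32:1 16:1 8:1 4:1 2:1 1:1  a_32=6
n=33: 33·1 11·3 3·11 1·33  f→[1+1+1+1]=4
n=34: 34·1 17·2 2·17 1·34  f→[1+1+1+1]=4
[q^35] f(35)=1,f(7)=1,f(5)=1,f(1)=1 ⇒ 4
n=36: 36·1 18·2 12·3 9·4 6·6 4·9 3·12 2·18 1·36  f→[1+1+1+1+1+1+1+1+1]=9
[q^37] f(37)=1,f(1)=1 ⇒ 2

8, 2, 6, 4, 4, 4, 9, 2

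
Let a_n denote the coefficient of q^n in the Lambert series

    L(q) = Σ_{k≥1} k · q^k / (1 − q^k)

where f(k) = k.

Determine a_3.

n=3: 1·3 3·1  f→[1+3]=4

a_3 = 4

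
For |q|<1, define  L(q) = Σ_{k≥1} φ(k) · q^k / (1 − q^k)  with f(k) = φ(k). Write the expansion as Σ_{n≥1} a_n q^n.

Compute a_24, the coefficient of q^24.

n=24: 24·1 12·2 8·3 6·4 4·6 3·8 2·12 1·24  φ→[8+4+4+2+2+2+1+1]=24

a_24 = 24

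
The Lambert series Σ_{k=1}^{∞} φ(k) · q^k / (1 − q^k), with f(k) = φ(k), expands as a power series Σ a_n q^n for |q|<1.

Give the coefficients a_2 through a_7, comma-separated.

d|2:{1,2}  Σφ=1+1=2
q^3  k|3↦φ(k): 1:1 3:2  a_3=3
n=4: 1·4 2·2 4·1  φ→[1+1+2]=4
d|5:{5,1}  Σφ=4+1=5
q^6  k|6↦φ(k): 6:2 3:2 2:1 1:1  a_6=6
[q^7] φ(7)=6,φ(1)=1 ⇒ 7

2, 3, 4, 5, 6, 7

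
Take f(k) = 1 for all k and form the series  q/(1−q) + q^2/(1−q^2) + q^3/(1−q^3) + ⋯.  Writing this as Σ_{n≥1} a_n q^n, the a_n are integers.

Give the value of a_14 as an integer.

a_14 = 4

[q^14] f(14)=1,f(7)=1,f(2)=1,f(1)=1 ⇒ 4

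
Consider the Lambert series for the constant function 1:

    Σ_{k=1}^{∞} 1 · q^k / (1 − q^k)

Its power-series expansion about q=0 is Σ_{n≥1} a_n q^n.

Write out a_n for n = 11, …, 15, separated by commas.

2, 6, 2, 4, 4

[q^11] f(11)=1,f(1)=1 ⇒ 2
n=12: 1·12 2·6 3·4 4·3 6·2 12·1  f→[1+1+1+1+1+1]=6
q^13  k|13↦f(k): 1:1 13:1  a_13=2
q^14  k|14↦f(k): 1:1 2:1 7:1 14:1  a_14=4
n=15: 15·1 5·3 3·5 1·15  f→[1+1+1+1]=4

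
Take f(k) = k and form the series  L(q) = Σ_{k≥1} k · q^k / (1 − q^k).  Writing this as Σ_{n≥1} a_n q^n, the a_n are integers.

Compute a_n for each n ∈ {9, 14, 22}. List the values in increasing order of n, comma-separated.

13, 24, 36

d|9:{9,3,1}  Σf=9+3+1=13
[q^14] f(1)=1,f(2)=2,f(7)=7,f(14)=14 ⇒ 24
n=22: 22·1 11·2 2·11 1·22  f→[22+11+2+1]=36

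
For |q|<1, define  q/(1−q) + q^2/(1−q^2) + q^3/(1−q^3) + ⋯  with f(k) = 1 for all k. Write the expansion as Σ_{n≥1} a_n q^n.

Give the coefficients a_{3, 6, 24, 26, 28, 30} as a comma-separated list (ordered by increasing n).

2, 4, 8, 4, 6, 8

n=3: 1·3 3·1  f→[1+1]=2
d|6:{1,2,3,6}  Σf=1+1+1+1=4
d|24:{24,12,8,6,4,3,2,1}  Σf=1+1+1+1+1+1+1+1=8
[q^26] f(1)=1,f(2)=1,f(13)=1,f(26)=1 ⇒ 4
[q^28] f(1)=1,f(2)=1,f(4)=1,f(7)=1,f(14)=1,f(28)=1 ⇒ 6
n=30: 1·30 2·15 3·10 5·6 6·5 10·3 15·2 30·1  f→[1+1+1+1+1+1+1+1]=8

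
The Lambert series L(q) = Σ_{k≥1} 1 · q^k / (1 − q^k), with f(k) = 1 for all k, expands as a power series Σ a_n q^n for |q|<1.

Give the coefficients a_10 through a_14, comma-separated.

d|10:{10,5,2,1}  Σf=1+1+1+1=4
d|11:{1,11}  Σf=1+1=2
d|12:{12,6,4,3,2,1}  Σf=1+1+1+1+1+1=6
d|13:{1,13}  Σf=1+1=2
d|14:{1,2,7,14}  Σf=1+1+1+1=4

4, 2, 6, 2, 4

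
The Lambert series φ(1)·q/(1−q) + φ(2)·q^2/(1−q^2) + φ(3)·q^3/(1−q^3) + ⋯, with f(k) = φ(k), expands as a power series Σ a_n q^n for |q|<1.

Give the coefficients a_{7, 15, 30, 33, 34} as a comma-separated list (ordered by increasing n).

[q^7] φ(7)=6,φ(1)=1 ⇒ 7
n=15: 1·15 3·5 5·3 15·1  φ→[1+2+4+8]=15
d|30:{30,15,10,6,5,3,2,1}  Σφ=8+8+4+2+4+2+1+1=30
[q^33] φ(1)=1,φ(3)=2,φ(11)=10,φ(33)=20 ⇒ 33
[q^34] φ(1)=1,φ(2)=1,φ(17)=16,φ(34)=16 ⇒ 34

7, 15, 30, 33, 34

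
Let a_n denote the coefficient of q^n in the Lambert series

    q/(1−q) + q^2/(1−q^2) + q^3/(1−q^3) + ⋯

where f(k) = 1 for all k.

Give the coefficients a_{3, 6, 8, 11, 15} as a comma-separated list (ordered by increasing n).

n=3: 1·3 3·1  f→[1+1]=2
[q^6] f(6)=1,f(3)=1,f(2)=1,f(1)=1 ⇒ 4
n=8: 1·8 2·4 4·2 8·1  f→[1+1+1+1]=4
[q^11] f(1)=1,f(11)=1 ⇒ 2
n=15: 15·1 5·3 3·5 1·15  f→[1+1+1+1]=4

2, 4, 4, 2, 4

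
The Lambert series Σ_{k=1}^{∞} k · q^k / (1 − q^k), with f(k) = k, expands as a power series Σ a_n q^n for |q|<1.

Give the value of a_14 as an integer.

a_14 = 24

[q^14] f(14)=14,f(7)=7,f(2)=2,f(1)=1 ⇒ 24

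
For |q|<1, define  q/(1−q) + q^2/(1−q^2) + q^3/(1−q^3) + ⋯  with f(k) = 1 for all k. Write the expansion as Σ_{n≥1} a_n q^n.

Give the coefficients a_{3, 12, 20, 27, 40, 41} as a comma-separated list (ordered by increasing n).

n=3: 3·1 1·3  f→[1+1]=2
d|12:{1,2,3,4,6,12}  Σf=1+1+1+1+1+1=6
[q^20] f(1)=1,f(2)=1,f(4)=1,f(5)=1,f(10)=1,f(20)=1 ⇒ 6
q^27  k|27↦f(k): 27:1 9:1 3:1 1:1  a_27=4
[q^40] f(1)=1,f(2)=1,f(4)=1,f(5)=1,f(8)=1,f(10)=1,f(20)=1,f(40)=1 ⇒ 8
n=41: 41·1 1·41  f→[1+1]=2

2, 6, 6, 4, 8, 2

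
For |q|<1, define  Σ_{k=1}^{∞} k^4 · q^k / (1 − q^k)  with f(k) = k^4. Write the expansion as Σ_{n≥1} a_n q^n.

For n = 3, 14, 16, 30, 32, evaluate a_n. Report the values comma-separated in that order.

82, 40834, 69905, 872644, 1118481

[q^3] f(1)=1,f(3)=81 ⇒ 82
[q^14] f(1)=1,f(2)=16,f(7)=2401,f(14)=38416 ⇒ 40834
[q^16] f(1)=1,f(2)=16,f(4)=256,f(8)=4096,f(16)=65536 ⇒ 69905
n=30: 30·1 15·2 10·3 6·5 5·6 3·10 2·15 1·30  f→[810000+50625+10000+1296+625+81+16+1]=872644
q^32  k|32↦f(k): 32:1048576 16:65536 8:4096 4:256 2:16 1:1  a_32=1118481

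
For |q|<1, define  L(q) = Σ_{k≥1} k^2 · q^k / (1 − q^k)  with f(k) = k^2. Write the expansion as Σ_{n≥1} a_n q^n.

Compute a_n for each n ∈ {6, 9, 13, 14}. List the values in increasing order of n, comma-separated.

n=6: 1·6 2·3 3·2 6·1  f→[1+4+9+36]=50
[q^9] f(1)=1,f(3)=9,f(9)=81 ⇒ 91
d|13:{1,13}  Σf=1+169=170
d|14:{1,2,7,14}  Σf=1+4+49+196=250

50, 91, 170, 250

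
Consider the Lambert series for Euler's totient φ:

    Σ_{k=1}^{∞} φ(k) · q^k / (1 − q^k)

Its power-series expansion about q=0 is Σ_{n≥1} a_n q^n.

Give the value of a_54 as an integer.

n=54: 54·1 27·2 18·3 9·6 6·9 3·18 2·27 1·54  φ→[18+18+6+6+2+2+1+1]=54

a_54 = 54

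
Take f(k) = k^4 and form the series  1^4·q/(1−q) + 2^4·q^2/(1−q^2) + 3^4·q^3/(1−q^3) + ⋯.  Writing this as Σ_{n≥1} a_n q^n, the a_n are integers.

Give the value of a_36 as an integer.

a_36 = 1813539

q^36  k|36↦f(k): 1:1 2:16 3:81 4:256 6:1296 9:6561 12:20736 18:104976 36:1679616  a_36=1813539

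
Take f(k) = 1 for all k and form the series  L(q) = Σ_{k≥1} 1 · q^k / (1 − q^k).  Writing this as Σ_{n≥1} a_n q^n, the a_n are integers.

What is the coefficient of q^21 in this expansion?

d|21:{1,3,7,21}  Σf=1+1+1+1=4

a_21 = 4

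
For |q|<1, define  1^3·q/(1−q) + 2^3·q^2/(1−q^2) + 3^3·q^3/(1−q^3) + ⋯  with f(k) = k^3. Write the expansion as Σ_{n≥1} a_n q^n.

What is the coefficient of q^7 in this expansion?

a_7 = 344

q^7  k|7↦f(k): 7:343 1:1  a_7=344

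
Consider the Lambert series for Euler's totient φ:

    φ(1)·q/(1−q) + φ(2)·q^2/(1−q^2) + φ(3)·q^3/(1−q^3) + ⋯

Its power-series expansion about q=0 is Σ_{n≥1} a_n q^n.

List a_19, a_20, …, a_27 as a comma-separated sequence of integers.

d|19:{1,19}  Σφ=1+18=19
n=20: 20·1 10·2 5·4 4·5 2·10 1·20  φ→[8+4+4+2+1+1]=20
d|21:{21,7,3,1}  Σφ=12+6+2+1=21
[q^22] φ(1)=1,φ(2)=1,φ(11)=10,φ(22)=10 ⇒ 22
d|23:{1,23}  Σφ=1+22=23
q^24  k|24↦φ(k): 1:1 2:1 3:2 4:2 6:2 8:4 12:4 24:8  a_24=24
n=25: 1·25 5·5 25·1  φ→[1+4+20]=25
q^26  k|26↦φ(k): 1:1 2:1 13:12 26:12  a_26=26
q^27  k|27↦φ(k): 27:18 9:6 3:2 1:1  a_27=27

19, 20, 21, 22, 23, 24, 25, 26, 27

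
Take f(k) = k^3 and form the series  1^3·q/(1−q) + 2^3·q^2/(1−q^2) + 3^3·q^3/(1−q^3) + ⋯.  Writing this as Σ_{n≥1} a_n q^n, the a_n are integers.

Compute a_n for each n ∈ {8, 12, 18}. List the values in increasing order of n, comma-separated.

[q^8] f(8)=512,f(4)=64,f(2)=8,f(1)=1 ⇒ 585
n=12: 12·1 6·2 4·3 3·4 2·6 1·12  f→[1728+216+64+27+8+1]=2044
[q^18] f(18)=5832,f(9)=729,f(6)=216,f(3)=27,f(2)=8,f(1)=1 ⇒ 6813

585, 2044, 6813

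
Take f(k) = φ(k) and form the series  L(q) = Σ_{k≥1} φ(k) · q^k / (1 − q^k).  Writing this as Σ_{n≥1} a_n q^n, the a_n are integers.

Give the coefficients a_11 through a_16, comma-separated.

q^11  k|11↦φ(k): 1:1 11:10  a_11=11
n=12: 12·1 6·2 4·3 3·4 2·6 1·12  φ→[4+2+2+2+1+1]=12
[q^13] φ(13)=12,φ(1)=1 ⇒ 13
q^14  k|14↦φ(k): 1:1 2:1 7:6 14:6  a_14=14
[q^15] φ(15)=8,φ(5)=4,φ(3)=2,φ(1)=1 ⇒ 15
q^16  k|16↦φ(k): 1:1 2:1 4:2 8:4 16:8  a_16=16

11, 12, 13, 14, 15, 16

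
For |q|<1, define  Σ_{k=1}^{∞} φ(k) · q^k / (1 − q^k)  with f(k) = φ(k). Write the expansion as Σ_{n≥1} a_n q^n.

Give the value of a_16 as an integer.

n=16: 1·16 2·8 4·4 8·2 16·1  φ→[1+1+2+4+8]=16

a_16 = 16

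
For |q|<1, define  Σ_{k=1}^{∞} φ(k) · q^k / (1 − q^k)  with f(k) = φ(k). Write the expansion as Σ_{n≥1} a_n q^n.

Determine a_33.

n=33: 1·33 3·11 11·3 33·1  φ→[1+2+10+20]=33

a_33 = 33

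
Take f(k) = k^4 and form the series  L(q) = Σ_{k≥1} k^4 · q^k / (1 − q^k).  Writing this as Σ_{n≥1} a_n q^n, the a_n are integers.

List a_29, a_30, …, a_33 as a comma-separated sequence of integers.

707282, 872644, 923522, 1118481, 1200644

n=29: 1·29 29·1  f→[1+707281]=707282
n=30: 1·30 2·15 3·10 5·6 6·5 10·3 15·2 30·1  f→[1+16+81+625+1296+10000+50625+810000]=872644
n=31: 31·1 1·31  f→[923521+1]=923522
q^32  k|32↦f(k): 32:1048576 16:65536 8:4096 4:256 2:16 1:1  a_32=1118481
d|33:{33,11,3,1}  Σf=1185921+14641+81+1=1200644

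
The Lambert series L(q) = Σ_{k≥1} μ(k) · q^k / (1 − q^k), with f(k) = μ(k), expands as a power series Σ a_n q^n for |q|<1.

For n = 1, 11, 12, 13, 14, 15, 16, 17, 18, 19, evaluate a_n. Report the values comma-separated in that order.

[q^1] μ(1)=1 ⇒ 1
d|11:{1,11}  Σμ=1+(-1)=0
n=12: 1·12 2·6 3·4 4·3 6·2 12·1  μ→[1+(-1)+(-1)+0+1+0]=0
q^13  k|13↦μ(k): 1:1 13:-1  a_13=0
d|14:{14,7,2,1}  Σμ=1+(-1)+(-1)+1=0
n=15: 1·15 3·5 5·3 15·1  μ→[1+(-1)+(-1)+1]=0
n=16: 16·1 8·2 4·4 2·8 1·16  μ→[0+0+0+(-1)+1]=0
q^17  k|17↦μ(k): 1:1 17:-1  a_17=0
d|18:{1,2,3,6,9,18}  Σμ=1+(-1)+(-1)+1+0+0=0
[q^19] μ(1)=1,μ(19)=-1 ⇒ 0

1, 0, 0, 0, 0, 0, 0, 0, 0, 0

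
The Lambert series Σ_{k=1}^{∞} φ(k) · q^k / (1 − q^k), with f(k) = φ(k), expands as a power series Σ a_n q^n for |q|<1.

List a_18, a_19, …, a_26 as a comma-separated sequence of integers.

n=18: 1·18 2·9 3·6 6·3 9·2 18·1  φ→[1+1+2+2+6+6]=18
n=19: 19·1 1·19  φ→[18+1]=19
n=20: 1·20 2·10 4·5 5·4 10·2 20·1  φ→[1+1+2+4+4+8]=20
q^21  k|21↦φ(k): 21:12 7:6 3:2 1:1  a_21=21
q^22  k|22↦φ(k): 22:10 11:10 2:1 1:1  a_22=22
q^23  k|23↦φ(k): 23:22 1:1  a_23=23
d|24:{1,2,3,4,6,8,12,24}  Σφ=1+1+2+2+2+4+4+8=24
[q^25] φ(1)=1,φ(5)=4,φ(25)=20 ⇒ 25
d|26:{26,13,2,1}  Σφ=12+12+1+1=26

18, 19, 20, 21, 22, 23, 24, 25, 26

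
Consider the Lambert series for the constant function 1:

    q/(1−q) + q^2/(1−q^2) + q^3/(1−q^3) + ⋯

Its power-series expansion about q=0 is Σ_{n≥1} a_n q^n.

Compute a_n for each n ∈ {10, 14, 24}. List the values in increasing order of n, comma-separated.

4, 4, 8

d|10:{1,2,5,10}  Σf=1+1+1+1=4
q^14  k|14↦f(k): 14:1 7:1 2:1 1:1  a_14=4
d|24:{1,2,3,4,6,8,12,24}  Σf=1+1+1+1+1+1+1+1=8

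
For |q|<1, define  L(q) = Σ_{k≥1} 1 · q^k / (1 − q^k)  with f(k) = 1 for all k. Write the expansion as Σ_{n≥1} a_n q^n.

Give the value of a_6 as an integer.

d|6:{6,3,2,1}  Σf=1+1+1+1=4

a_6 = 4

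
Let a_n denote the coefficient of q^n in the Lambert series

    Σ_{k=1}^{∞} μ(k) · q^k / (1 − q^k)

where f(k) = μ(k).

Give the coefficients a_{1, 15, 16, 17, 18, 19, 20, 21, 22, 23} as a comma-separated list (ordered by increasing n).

1, 0, 0, 0, 0, 0, 0, 0, 0, 0

d|1:{1}  Σμ=1=1
n=15: 15·1 5·3 3·5 1·15  μ→[1+(-1)+(-1)+1]=0
d|16:{16,8,4,2,1}  Σμ=0+0+0+(-1)+1=0
q^17  k|17↦μ(k): 17:-1 1:1  a_17=0
q^18  k|18↦μ(k): 1:1 2:-1 3:-1 6:1 9:0 18:0  a_18=0
d|19:{19,1}  Σμ=(-1)+1=0
[q^20] μ(1)=1,μ(2)=-1,μ(4)=0,μ(5)=-1,μ(10)=1,μ(20)=0 ⇒ 0
q^21  k|21↦μ(k): 1:1 3:-1 7:-1 21:1  a_21=0
n=22: 22·1 11·2 2·11 1·22  μ→[1+(-1)+(-1)+1]=0
d|23:{1,23}  Σμ=1+(-1)=0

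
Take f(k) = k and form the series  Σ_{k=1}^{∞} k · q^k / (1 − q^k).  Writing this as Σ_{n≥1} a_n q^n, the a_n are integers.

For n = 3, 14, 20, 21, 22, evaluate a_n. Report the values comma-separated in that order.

d|3:{1,3}  Σf=1+3=4
[q^14] f(1)=1,f(2)=2,f(7)=7,f(14)=14 ⇒ 24
d|20:{1,2,4,5,10,20}  Σf=1+2+4+5+10+20=42
d|21:{21,7,3,1}  Σf=21+7+3+1=32
[q^22] f(1)=1,f(2)=2,f(11)=11,f(22)=22 ⇒ 36

4, 24, 42, 32, 36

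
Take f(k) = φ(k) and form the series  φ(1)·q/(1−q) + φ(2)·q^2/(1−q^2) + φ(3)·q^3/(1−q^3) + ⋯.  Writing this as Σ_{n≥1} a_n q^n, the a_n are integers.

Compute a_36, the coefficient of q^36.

[q^36] φ(36)=12,φ(18)=6,φ(12)=4,φ(9)=6,φ(6)=2,φ(4)=2,φ(3)=2,φ(2)=1,φ(1)=1 ⇒ 36

a_36 = 36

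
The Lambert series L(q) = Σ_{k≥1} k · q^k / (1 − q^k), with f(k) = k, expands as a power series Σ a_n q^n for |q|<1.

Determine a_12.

a_12 = 28

q^12  k|12↦f(k): 12:12 6:6 4:4 3:3 2:2 1:1  a_12=28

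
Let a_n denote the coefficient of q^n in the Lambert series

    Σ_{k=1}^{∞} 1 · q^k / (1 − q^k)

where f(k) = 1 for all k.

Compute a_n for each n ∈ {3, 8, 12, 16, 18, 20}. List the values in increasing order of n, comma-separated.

d|3:{3,1}  Σf=1+1=2
n=8: 1·8 2·4 4·2 8·1  f→[1+1+1+1]=4
q^12  k|12↦f(k): 12:1 6:1 4:1 3:1 2:1 1:1  a_12=6
q^16  k|16↦f(k): 16:1 8:1 4:1 2:1 1:1  a_16=5
d|18:{18,9,6,3,2,1}  Σf=1+1+1+1+1+1=6
d|20:{1,2,4,5,10,20}  Σf=1+1+1+1+1+1=6

2, 4, 6, 5, 6, 6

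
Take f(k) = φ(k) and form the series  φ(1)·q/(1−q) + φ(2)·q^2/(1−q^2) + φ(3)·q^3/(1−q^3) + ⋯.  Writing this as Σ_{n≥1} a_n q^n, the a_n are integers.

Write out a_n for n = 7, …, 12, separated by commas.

[q^7] φ(1)=1,φ(7)=6 ⇒ 7
[q^8] φ(8)=4,φ(4)=2,φ(2)=1,φ(1)=1 ⇒ 8
[q^9] φ(1)=1,φ(3)=2,φ(9)=6 ⇒ 9
n=10: 1·10 2·5 5·2 10·1  φ→[1+1+4+4]=10
q^11  k|11↦φ(k): 1:1 11:10  a_11=11
q^12  k|12↦φ(k): 12:4 6:2 4:2 3:2 2:1 1:1  a_12=12

7, 8, 9, 10, 11, 12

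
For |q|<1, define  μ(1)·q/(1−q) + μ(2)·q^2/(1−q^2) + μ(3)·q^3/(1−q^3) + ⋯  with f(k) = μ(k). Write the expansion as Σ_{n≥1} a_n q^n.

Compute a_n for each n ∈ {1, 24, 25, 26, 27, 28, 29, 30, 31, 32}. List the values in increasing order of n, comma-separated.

1, 0, 0, 0, 0, 0, 0, 0, 0, 0

n=1: 1·1  μ→[1]=1
d|24:{24,12,8,6,4,3,2,1}  Σμ=0+0+0+1+0+(-1)+(-1)+1=0
[q^25] μ(1)=1,μ(5)=-1,μ(25)=0 ⇒ 0
[q^26] μ(26)=1,μ(13)=-1,μ(2)=-1,μ(1)=1 ⇒ 0
[q^27] μ(1)=1,μ(3)=-1,μ(9)=0,μ(27)=0 ⇒ 0
q^28  k|28↦μ(k): 28:0 14:1 7:-1 4:0 2:-1 1:1  a_28=0
n=29: 1·29 29·1  μ→[1+(-1)]=0
[q^30] μ(1)=1,μ(2)=-1,μ(3)=-1,μ(5)=-1,μ(6)=1,μ(10)=1,μ(15)=1,μ(30)=-1 ⇒ 0
d|31:{1,31}  Σμ=1+(-1)=0
d|32:{32,16,8,4,2,1}  Σμ=0+0+0+0+(-1)+1=0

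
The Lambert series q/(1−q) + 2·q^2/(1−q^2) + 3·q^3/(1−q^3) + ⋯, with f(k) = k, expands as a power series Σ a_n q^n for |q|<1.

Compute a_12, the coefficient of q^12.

a_12 = 28

q^12  k|12↦f(k): 1:1 2:2 3:3 4:4 6:6 12:12  a_12=28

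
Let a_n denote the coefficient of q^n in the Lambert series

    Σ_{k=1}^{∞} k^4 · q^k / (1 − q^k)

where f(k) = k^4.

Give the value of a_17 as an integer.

d|17:{1,17}  Σf=1+83521=83522

a_17 = 83522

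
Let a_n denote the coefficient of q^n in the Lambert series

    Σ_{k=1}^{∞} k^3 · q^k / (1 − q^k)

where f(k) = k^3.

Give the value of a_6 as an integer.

a_6 = 252

n=6: 6·1 3·2 2·3 1·6  f→[216+27+8+1]=252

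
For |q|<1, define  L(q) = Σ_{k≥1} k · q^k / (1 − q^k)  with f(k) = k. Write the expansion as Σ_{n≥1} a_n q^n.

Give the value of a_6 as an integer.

n=6: 6·1 3·2 2·3 1·6  f→[6+3+2+1]=12

a_6 = 12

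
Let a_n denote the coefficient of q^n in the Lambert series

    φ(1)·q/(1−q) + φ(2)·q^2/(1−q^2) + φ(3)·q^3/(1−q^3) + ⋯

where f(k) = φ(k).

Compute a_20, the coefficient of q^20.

[q^20] φ(1)=1,φ(2)=1,φ(4)=2,φ(5)=4,φ(10)=4,φ(20)=8 ⇒ 20

a_20 = 20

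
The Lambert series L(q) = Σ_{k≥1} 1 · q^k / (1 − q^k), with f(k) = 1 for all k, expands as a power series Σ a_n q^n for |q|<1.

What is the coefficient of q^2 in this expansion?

a_2 = 2

d|2:{1,2}  Σf=1+1=2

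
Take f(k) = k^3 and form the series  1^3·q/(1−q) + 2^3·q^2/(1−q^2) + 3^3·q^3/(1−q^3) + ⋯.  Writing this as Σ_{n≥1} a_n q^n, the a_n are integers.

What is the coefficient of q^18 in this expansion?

d|18:{18,9,6,3,2,1}  Σf=5832+729+216+27+8+1=6813

a_18 = 6813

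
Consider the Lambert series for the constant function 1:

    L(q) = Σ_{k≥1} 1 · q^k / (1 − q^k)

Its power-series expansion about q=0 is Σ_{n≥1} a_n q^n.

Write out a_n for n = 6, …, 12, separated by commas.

4, 2, 4, 3, 4, 2, 6

[q^6] f(1)=1,f(2)=1,f(3)=1,f(6)=1 ⇒ 4
d|7:{1,7}  Σf=1+1=2
n=8: 1·8 2·4 4·2 8·1  f→[1+1+1+1]=4
n=9: 1·9 3·3 9·1  f→[1+1+1]=3
q^10  k|10↦f(k): 1:1 2:1 5:1 10:1  a_10=4
d|11:{11,1}  Σf=1+1=2
n=12: 12·1 6·2 4·3 3·4 2·6 1·12  f→[1+1+1+1+1+1]=6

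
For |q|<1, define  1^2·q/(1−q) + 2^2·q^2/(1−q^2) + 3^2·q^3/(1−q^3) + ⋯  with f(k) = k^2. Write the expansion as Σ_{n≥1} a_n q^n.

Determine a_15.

n=15: 1·15 3·5 5·3 15·1  f→[1+9+25+225]=260

a_15 = 260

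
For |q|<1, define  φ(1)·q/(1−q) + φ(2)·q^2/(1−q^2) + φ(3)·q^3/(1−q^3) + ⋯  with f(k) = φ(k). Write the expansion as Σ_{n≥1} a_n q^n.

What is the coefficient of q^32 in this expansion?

d|32:{32,16,8,4,2,1}  Σφ=16+8+4+2+1+1=32

a_32 = 32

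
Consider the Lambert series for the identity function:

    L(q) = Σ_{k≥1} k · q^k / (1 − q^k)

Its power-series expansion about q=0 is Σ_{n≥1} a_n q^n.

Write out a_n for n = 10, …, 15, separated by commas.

n=10: 1·10 2·5 5·2 10·1  f→[1+2+5+10]=18
q^11  k|11↦f(k): 1:1 11:11  a_11=12
q^12  k|12↦f(k): 1:1 2:2 3:3 4:4 6:6 12:12  a_12=28
d|13:{1,13}  Σf=1+13=14
n=14: 1·14 2·7 7·2 14·1  f→[1+2+7+14]=24
q^15  k|15↦f(k): 1:1 3:3 5:5 15:15  a_15=24

18, 12, 28, 14, 24, 24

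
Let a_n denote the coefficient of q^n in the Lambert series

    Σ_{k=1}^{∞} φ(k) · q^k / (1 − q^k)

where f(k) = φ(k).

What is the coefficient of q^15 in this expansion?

[q^15] φ(1)=1,φ(3)=2,φ(5)=4,φ(15)=8 ⇒ 15

a_15 = 15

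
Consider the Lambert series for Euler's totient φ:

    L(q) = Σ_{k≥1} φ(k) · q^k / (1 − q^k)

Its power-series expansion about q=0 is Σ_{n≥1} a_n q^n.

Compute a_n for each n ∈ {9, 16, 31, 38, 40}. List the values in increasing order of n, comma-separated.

d|9:{9,3,1}  Σφ=6+2+1=9
[q^16] φ(1)=1,φ(2)=1,φ(4)=2,φ(8)=4,φ(16)=8 ⇒ 16
q^31  k|31↦φ(k): 1:1 31:30  a_31=31
n=38: 38·1 19·2 2·19 1·38  φ→[18+18+1+1]=38
n=40: 40·1 20·2 10·4 8·5 5·8 4·10 2·20 1·40  φ→[16+8+4+4+4+2+1+1]=40

9, 16, 31, 38, 40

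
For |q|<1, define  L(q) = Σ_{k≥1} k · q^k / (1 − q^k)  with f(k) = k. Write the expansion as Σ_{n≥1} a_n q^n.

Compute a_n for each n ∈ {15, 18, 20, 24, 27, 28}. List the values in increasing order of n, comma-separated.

24, 39, 42, 60, 40, 56

d|15:{1,3,5,15}  Σf=1+3+5+15=24
d|18:{1,2,3,6,9,18}  Σf=1+2+3+6+9+18=39
d|20:{1,2,4,5,10,20}  Σf=1+2+4+5+10+20=42
q^24  k|24↦f(k): 1:1 2:2 3:3 4:4 6:6 8:8 12:12 24:24  a_24=60
[q^27] f(27)=27,f(9)=9,f(3)=3,f(1)=1 ⇒ 40
[q^28] f(1)=1,f(2)=2,f(4)=4,f(7)=7,f(14)=14,f(28)=28 ⇒ 56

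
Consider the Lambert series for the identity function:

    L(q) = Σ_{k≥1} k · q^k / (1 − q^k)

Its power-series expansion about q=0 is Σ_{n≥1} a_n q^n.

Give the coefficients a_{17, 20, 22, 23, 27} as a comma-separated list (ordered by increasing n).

18, 42, 36, 24, 40

n=17: 17·1 1·17  f→[17+1]=18
q^20  k|20↦f(k): 1:1 2:2 4:4 5:5 10:10 20:20  a_20=42
d|22:{1,2,11,22}  Σf=1+2+11+22=36
d|23:{23,1}  Σf=23+1=24
d|27:{27,9,3,1}  Σf=27+9+3+1=40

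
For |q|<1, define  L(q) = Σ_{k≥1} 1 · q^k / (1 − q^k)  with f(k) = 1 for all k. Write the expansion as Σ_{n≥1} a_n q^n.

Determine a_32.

a_32 = 6

[q^32] f(1)=1,f(2)=1,f(4)=1,f(8)=1,f(16)=1,f(32)=1 ⇒ 6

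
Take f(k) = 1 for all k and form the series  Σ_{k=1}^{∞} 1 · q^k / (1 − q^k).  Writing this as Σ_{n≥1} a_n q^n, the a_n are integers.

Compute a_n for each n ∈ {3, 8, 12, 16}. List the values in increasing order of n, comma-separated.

2, 4, 6, 5

n=3: 3·1 1·3  f→[1+1]=2
q^8  k|8↦f(k): 8:1 4:1 2:1 1:1  a_8=4
q^12  k|12↦f(k): 1:1 2:1 3:1 4:1 6:1 12:1  a_12=6
n=16: 16·1 8·2 4·4 2·8 1·16  f→[1+1+1+1+1]=5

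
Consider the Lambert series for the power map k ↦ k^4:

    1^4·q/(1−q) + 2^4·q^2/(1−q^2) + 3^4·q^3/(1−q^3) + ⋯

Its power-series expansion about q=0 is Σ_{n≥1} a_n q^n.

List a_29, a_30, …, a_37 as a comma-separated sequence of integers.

707282, 872644, 923522, 1118481, 1200644, 1419874, 1503652, 1813539, 1874162

n=29: 29·1 1·29  f→[707281+1]=707282
q^30  k|30↦f(k): 1:1 2:16 3:81 5:625 6:1296 10:10000 15:50625 30:810000  a_30=872644
q^31  k|31↦f(k): 1:1 31:923521  a_31=923522
d|32:{32,16,8,4,2,1}  Σf=1048576+65536+4096+256+16+1=1118481
q^33  k|33↦f(k): 33:1185921 11:14641 3:81 1:1  a_33=1200644
[q^34] f(34)=1336336,f(17)=83521,f(2)=16,f(1)=1 ⇒ 1419874
n=35: 35·1 7·5 5·7 1·35  f→[1500625+2401+625+1]=1503652
d|36:{36,18,12,9,6,4,3,2,1}  Σf=1679616+104976+20736+6561+1296+256+81+16+1=1813539
[q^37] f(37)=1874161,f(1)=1 ⇒ 1874162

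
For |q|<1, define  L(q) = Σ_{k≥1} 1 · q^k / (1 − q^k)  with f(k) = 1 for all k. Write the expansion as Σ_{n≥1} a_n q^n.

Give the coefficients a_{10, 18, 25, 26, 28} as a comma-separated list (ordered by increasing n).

[q^10] f(10)=1,f(5)=1,f(2)=1,f(1)=1 ⇒ 4
d|18:{1,2,3,6,9,18}  Σf=1+1+1+1+1+1=6
d|25:{25,5,1}  Σf=1+1+1=3
q^26  k|26↦f(k): 26:1 13:1 2:1 1:1  a_26=4
q^28  k|28↦f(k): 1:1 2:1 4:1 7:1 14:1 28:1  a_28=6

4, 6, 3, 4, 6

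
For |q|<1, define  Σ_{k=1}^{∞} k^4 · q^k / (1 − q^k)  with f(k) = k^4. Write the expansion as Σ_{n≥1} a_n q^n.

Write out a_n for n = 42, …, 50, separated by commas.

3348388, 3418802, 3997266, 4158518, 4757314, 4879682, 5732210, 5767203, 6651267

n=42: 42·1 21·2 14·3 7·6 6·7 3·14 2·21 1·42  f→[3111696+194481+38416+2401+1296+81+16+1]=3348388
d|43:{43,1}  Σf=3418801+1=3418802
q^44  k|44↦f(k): 44:3748096 22:234256 11:14641 4:256 2:16 1:1  a_44=3997266
d|45:{1,3,5,9,15,45}  Σf=1+81+625+6561+50625+4100625=4158518
q^46  k|46↦f(k): 46:4477456 23:279841 2:16 1:1  a_46=4757314
q^47  k|47↦f(k): 47:4879681 1:1  a_47=4879682
n=48: 48·1 24·2 16·3 12·4 8·6 6·8 4·12 3·16 2·24 1·48  f→[5308416+331776+65536+20736+4096+1296+256+81+16+1]=5732210
n=49: 49·1 7·7 1·49  f→[5764801+2401+1]=5767203
d|50:{50,25,10,5,2,1}  Σf=6250000+390625+10000+625+16+1=6651267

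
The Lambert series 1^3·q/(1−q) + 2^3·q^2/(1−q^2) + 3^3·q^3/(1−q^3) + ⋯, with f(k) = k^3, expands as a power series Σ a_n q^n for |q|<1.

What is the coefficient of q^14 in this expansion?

a_14 = 3096

[q^14] f(1)=1,f(2)=8,f(7)=343,f(14)=2744 ⇒ 3096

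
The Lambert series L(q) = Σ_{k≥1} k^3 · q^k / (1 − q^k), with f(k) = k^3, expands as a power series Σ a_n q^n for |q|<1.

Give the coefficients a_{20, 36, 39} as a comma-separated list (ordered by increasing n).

9198, 55261, 61544

[q^20] f(1)=1,f(2)=8,f(4)=64,f(5)=125,f(10)=1000,f(20)=8000 ⇒ 9198
n=36: 36·1 18·2 12·3 9·4 6·6 4·9 3·12 2·18 1·36  f→[46656+5832+1728+729+216+64+27+8+1]=55261
[q^39] f(1)=1,f(3)=27,f(13)=2197,f(39)=59319 ⇒ 61544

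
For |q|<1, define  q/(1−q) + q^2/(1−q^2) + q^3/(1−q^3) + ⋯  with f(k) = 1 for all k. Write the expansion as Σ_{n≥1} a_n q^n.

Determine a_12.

a_12 = 6

[q^12] f(12)=1,f(6)=1,f(4)=1,f(3)=1,f(2)=1,f(1)=1 ⇒ 6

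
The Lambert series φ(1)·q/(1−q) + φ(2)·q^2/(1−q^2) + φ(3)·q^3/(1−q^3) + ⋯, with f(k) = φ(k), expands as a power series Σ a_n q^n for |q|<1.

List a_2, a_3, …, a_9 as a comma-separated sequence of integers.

q^2  k|2↦φ(k): 2:1 1:1  a_2=2
[q^3] φ(1)=1,φ(3)=2 ⇒ 3
d|4:{4,2,1}  Σφ=2+1+1=4
[q^5] φ(5)=4,φ(1)=1 ⇒ 5
[q^6] φ(1)=1,φ(2)=1,φ(3)=2,φ(6)=2 ⇒ 6
q^7  k|7↦φ(k): 1:1 7:6  a_7=7
q^8  k|8↦φ(k): 8:4 4:2 2:1 1:1  a_8=8
n=9: 9·1 3·3 1·9  φ→[6+2+1]=9

2, 3, 4, 5, 6, 7, 8, 9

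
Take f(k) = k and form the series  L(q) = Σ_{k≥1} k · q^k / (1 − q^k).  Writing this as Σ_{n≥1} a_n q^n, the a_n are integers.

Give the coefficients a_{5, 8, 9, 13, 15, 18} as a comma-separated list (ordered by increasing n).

n=5: 1·5 5·1  f→[1+5]=6
d|8:{1,2,4,8}  Σf=1+2+4+8=15
d|9:{1,3,9}  Σf=1+3+9=13
[q^13] f(1)=1,f(13)=13 ⇒ 14
d|15:{1,3,5,15}  Σf=1+3+5+15=24
[q^18] f(1)=1,f(2)=2,f(3)=3,f(6)=6,f(9)=9,f(18)=18 ⇒ 39

6, 15, 13, 14, 24, 39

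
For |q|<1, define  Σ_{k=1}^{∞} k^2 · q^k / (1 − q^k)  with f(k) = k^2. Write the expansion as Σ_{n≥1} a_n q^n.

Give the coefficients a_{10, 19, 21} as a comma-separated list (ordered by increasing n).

q^10  k|10↦f(k): 1:1 2:4 5:25 10:100  a_10=130
q^19  k|19↦f(k): 19:361 1:1  a_19=362
[q^21] f(1)=1,f(3)=9,f(7)=49,f(21)=441 ⇒ 500

130, 362, 500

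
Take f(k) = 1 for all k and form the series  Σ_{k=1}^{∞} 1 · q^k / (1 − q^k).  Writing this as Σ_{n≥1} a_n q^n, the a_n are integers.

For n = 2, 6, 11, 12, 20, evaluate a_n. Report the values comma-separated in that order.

2, 4, 2, 6, 6

n=2: 1·2 2·1  f→[1+1]=2
d|6:{6,3,2,1}  Σf=1+1+1+1=4
[q^11] f(1)=1,f(11)=1 ⇒ 2
q^12  k|12↦f(k): 1:1 2:1 3:1 4:1 6:1 12:1  a_12=6
q^20  k|20↦f(k): 1:1 2:1 4:1 5:1 10:1 20:1  a_20=6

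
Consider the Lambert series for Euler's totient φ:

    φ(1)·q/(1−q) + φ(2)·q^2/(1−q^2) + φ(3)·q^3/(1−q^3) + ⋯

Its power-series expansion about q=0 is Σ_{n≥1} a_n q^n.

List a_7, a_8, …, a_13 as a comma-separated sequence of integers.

[q^7] φ(7)=6,φ(1)=1 ⇒ 7
q^8  k|8↦φ(k): 8:4 4:2 2:1 1:1  a_8=8
n=9: 1·9 3·3 9·1  φ→[1+2+6]=9
d|10:{10,5,2,1}  Σφ=4+4+1+1=10
d|11:{1,11}  Σφ=1+10=11
d|12:{12,6,4,3,2,1}  Σφ=4+2+2+2+1+1=12
q^13  k|13↦φ(k): 13:12 1:1  a_13=13

7, 8, 9, 10, 11, 12, 13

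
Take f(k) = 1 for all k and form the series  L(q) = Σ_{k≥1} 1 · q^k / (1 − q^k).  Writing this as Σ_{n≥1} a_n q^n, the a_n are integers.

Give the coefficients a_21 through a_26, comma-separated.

d|21:{21,7,3,1}  Σf=1+1+1+1=4
n=22: 1·22 2·11 11·2 22·1  f→[1+1+1+1]=4
[q^23] f(1)=1,f(23)=1 ⇒ 2
n=24: 1·24 2·12 3·8 4·6 6·4 8·3 12·2 24·1  f→[1+1+1+1+1+1+1+1]=8
n=25: 1·25 5·5 25·1  f→[1+1+1]=3
n=26: 26·1 13·2 2·13 1·26  f→[1+1+1+1]=4

4, 4, 2, 8, 3, 4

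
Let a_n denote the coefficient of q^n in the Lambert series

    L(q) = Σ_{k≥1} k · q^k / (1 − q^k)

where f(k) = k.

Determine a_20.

[q^20] f(20)=20,f(10)=10,f(5)=5,f(4)=4,f(2)=2,f(1)=1 ⇒ 42

a_20 = 42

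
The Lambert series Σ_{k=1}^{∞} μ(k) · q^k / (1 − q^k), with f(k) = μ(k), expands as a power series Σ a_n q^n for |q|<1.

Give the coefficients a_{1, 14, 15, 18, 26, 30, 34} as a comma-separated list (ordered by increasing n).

[q^1] μ(1)=1 ⇒ 1
[q^14] μ(14)=1,μ(7)=-1,μ(2)=-1,μ(1)=1 ⇒ 0
n=15: 15·1 5·3 3·5 1·15  μ→[1+(-1)+(-1)+1]=0
d|18:{18,9,6,3,2,1}  Σμ=0+0+1+(-1)+(-1)+1=0
q^26  k|26↦μ(k): 26:1 13:-1 2:-1 1:1  a_26=0
d|30:{1,2,3,5,6,10,15,30}  Σμ=1+(-1)+(-1)+(-1)+1+1+1+(-1)=0
d|34:{34,17,2,1}  Σμ=1+(-1)+(-1)+1=0

1, 0, 0, 0, 0, 0, 0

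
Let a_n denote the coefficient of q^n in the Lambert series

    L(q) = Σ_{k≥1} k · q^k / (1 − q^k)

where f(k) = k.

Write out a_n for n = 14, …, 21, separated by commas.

24, 24, 31, 18, 39, 20, 42, 32

[q^14] f(14)=14,f(7)=7,f(2)=2,f(1)=1 ⇒ 24
q^15  k|15↦f(k): 1:1 3:3 5:5 15:15  a_15=24
q^16  k|16↦f(k): 16:16 8:8 4:4 2:2 1:1  a_16=31
d|17:{17,1}  Σf=17+1=18
q^18  k|18↦f(k): 1:1 2:2 3:3 6:6 9:9 18:18  a_18=39
n=19: 1·19 19·1  f→[1+19]=20
d|20:{1,2,4,5,10,20}  Σf=1+2+4+5+10+20=42
[q^21] f(21)=21,f(7)=7,f(3)=3,f(1)=1 ⇒ 32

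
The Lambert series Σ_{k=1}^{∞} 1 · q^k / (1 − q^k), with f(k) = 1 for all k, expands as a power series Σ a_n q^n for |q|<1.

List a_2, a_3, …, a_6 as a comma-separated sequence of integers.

q^2  k|2↦f(k): 1:1 2:1  a_2=2
n=3: 3·1 1·3  f→[1+1]=2
n=4: 1·4 2·2 4·1  f→[1+1+1]=3
q^5  k|5↦f(k): 5:1 1:1  a_5=2
n=6: 1·6 2·3 3·2 6·1  f→[1+1+1+1]=4

2, 2, 3, 2, 4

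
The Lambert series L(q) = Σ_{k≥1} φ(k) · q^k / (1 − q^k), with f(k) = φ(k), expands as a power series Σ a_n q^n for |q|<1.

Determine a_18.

q^18  k|18↦φ(k): 1:1 2:1 3:2 6:2 9:6 18:6  a_18=18

a_18 = 18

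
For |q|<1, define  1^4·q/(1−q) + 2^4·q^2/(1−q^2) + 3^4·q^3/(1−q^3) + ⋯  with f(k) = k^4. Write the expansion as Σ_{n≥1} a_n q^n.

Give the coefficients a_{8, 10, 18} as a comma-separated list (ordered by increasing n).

[q^8] f(8)=4096,f(4)=256,f(2)=16,f(1)=1 ⇒ 4369
q^10  k|10↦f(k): 1:1 2:16 5:625 10:10000  a_10=10642
q^18  k|18↦f(k): 1:1 2:16 3:81 6:1296 9:6561 18:104976  a_18=112931

4369, 10642, 112931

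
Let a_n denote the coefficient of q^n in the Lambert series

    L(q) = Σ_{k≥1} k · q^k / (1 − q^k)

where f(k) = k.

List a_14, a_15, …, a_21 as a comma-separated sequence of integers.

24, 24, 31, 18, 39, 20, 42, 32

[q^14] f(1)=1,f(2)=2,f(7)=7,f(14)=14 ⇒ 24
n=15: 15·1 5·3 3·5 1·15  f→[15+5+3+1]=24
[q^16] f(1)=1,f(2)=2,f(4)=4,f(8)=8,f(16)=16 ⇒ 31
[q^17] f(1)=1,f(17)=17 ⇒ 18
d|18:{1,2,3,6,9,18}  Σf=1+2+3+6+9+18=39
n=19: 1·19 19·1  f→[1+19]=20
d|20:{1,2,4,5,10,20}  Σf=1+2+4+5+10+20=42
n=21: 21·1 7·3 3·7 1·21  f→[21+7+3+1]=32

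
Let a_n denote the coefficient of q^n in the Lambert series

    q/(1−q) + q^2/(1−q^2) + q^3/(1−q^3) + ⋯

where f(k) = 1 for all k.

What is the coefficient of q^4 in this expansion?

n=4: 1·4 2·2 4·1  f→[1+1+1]=3

a_4 = 3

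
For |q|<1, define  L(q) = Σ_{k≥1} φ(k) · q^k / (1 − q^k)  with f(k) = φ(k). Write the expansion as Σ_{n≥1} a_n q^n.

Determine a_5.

d|5:{5,1}  Σφ=4+1=5

a_5 = 5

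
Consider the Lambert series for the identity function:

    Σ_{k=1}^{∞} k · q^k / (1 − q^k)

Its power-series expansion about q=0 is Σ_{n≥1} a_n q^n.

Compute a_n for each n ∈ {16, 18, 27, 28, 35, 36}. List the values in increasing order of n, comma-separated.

n=16: 1·16 2·8 4·4 8·2 16·1  f→[1+2+4+8+16]=31
q^18  k|18↦f(k): 18:18 9:9 6:6 3:3 2:2 1:1  a_18=39
d|27:{27,9,3,1}  Σf=27+9+3+1=40
q^28  k|28↦f(k): 1:1 2:2 4:4 7:7 14:14 28:28  a_28=56
[q^35] f(35)=35,f(7)=7,f(5)=5,f(1)=1 ⇒ 48
q^36  k|36↦f(k): 1:1 2:2 3:3 4:4 6:6 9:9 12:12 18:18 36:36  a_36=91

31, 39, 40, 56, 48, 91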